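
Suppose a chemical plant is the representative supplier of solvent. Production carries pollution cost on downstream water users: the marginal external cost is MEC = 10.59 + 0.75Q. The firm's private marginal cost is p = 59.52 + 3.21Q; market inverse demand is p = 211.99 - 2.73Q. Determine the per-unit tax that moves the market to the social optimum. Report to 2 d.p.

tax = 26.50 per unit

Social marginal cost = private MC + MEC = 70.11 + 3.96Q.
Set SMC = demand: 70.11 + 3.96Q = 211.99 - 2.73Q → Q* = 21.2078.
The Pigouvian tax equals MEC at Q*: 10.59 + 0.75×21.2078 = 26.4959.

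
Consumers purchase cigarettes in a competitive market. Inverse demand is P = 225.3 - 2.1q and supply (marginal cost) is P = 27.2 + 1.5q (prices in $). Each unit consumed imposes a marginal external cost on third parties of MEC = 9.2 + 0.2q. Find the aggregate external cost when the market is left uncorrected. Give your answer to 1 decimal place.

$809.1

Market equilibrium (private): 27.2 + 1.5q = 225.3 - 2.1q → q_m = 55.0278.
Total external cost = ∫₀^{q_m} (9.2 + 0.2q) dq = 9.2×55.0278 + ½×0.2×55.0278² = 809.0616.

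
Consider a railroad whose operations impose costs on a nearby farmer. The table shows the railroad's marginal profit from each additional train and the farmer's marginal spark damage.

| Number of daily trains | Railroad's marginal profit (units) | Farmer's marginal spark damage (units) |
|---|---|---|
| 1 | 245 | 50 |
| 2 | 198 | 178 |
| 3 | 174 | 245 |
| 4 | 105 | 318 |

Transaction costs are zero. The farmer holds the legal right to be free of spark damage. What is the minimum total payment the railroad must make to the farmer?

228

Efficient level: marginal profit ≥ marginal spark damage through level 2, so k* = 2.
With the farmer holding the right, the railroad must at least compensate total damage at k*: 50 + 178 = 228.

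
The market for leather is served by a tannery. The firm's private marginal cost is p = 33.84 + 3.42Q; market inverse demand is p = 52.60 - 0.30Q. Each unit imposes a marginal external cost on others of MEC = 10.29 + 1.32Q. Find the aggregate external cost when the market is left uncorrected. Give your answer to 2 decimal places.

68.68

Market equilibrium (private): 33.84 + 3.42Q = 52.60 - 0.30Q → Q_m = 5.0430.
Total external cost = ∫₀^{Q_m} (10.29 + 1.32Q) dQ = 10.29×5.0430 + ½×1.32×5.0430² = 68.6775.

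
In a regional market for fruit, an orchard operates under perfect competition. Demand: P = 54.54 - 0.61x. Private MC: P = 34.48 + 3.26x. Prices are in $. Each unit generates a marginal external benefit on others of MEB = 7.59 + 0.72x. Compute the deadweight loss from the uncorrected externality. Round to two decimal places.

Market equilibrium (private): 34.48 + 3.26x = 54.54 - 0.61x → x_m = 5.1835.
Social marginal cost = private MC − MEB = 26.89 + 2.54x.
Set SMC = demand: 26.89 + 2.54x = 54.54 - 0.61x → x* = 8.7778.
Height of the DWL triangle at x_m is demand(x_m) − SMC(x_m) = MEB(x_m) = 11.3221.
DWL = ½ × 3.5943 × 11.3221 = 20.3475.

DWL = $20.35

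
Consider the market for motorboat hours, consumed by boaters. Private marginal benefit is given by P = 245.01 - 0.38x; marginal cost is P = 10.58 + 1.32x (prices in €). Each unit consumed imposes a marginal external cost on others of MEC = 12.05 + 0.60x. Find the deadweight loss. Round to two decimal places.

Market equilibrium (private): 10.58 + 1.32x = 245.01 - 0.38x → x_m = 137.9000.
Social marginal benefit = demand − MEC = 232.96 - 0.98x.
Set SMB = MC: 232.96 - 0.98x = 10.58 + 1.32x → x* = 96.6870.
Height of the DWL triangle at x_m is MC(x_m) − SMB(x_m) = MEC(x_m) = 94.7900.
DWL = ½ × 41.2130 × 94.7900 = 1953.2901.

DWL = €1953.29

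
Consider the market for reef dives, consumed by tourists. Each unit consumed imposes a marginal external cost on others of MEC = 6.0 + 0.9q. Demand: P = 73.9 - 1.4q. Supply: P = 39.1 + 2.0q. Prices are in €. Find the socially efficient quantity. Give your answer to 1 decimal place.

q* = 6.7

Social marginal benefit = demand − MEC = 67.9 - 2.3q.
Set SMB = MC: 67.9 - 2.3q = 39.1 + 2.0q → q* = 6.6977.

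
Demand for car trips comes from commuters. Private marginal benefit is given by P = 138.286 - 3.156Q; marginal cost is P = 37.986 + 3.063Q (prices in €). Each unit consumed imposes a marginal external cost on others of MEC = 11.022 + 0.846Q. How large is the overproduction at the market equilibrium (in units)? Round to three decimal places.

3.491 units

Market equilibrium (private): 37.986 + 3.063Q = 138.286 - 3.156Q → Q_m = 16.1280.
Social marginal benefit = demand − MEC = 127.264 - 4.002Q.
Set SMB = MC: 127.264 - 4.002Q = 37.986 + 3.063Q → Q* = 12.6367.
Gap = |16.1280 − 12.6367| = 3.4913.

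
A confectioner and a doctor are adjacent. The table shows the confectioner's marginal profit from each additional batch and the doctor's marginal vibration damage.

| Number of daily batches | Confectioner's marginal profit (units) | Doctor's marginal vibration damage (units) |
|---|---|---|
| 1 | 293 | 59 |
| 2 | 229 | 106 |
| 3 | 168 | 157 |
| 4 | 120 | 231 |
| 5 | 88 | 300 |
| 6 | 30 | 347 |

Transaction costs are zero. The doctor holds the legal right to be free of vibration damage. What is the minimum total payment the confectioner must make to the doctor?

322

Efficient level: marginal profit ≥ marginal vibration damage through level 3, so k* = 3.
With the doctor holding the right, the confectioner must at least compensate total damage at k*: 59 + 106 + 157 = 322.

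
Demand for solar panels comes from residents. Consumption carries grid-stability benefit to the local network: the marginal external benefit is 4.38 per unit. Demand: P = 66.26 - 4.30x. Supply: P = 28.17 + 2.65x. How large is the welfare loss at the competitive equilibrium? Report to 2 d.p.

DWL = 1.38

Market equilibrium (private): 28.17 + 2.65x = 66.26 - 4.30x → x_m = 5.4806.
Social marginal benefit = demand + MEB = 70.64 - 4.30x.
Set SMB = MC: 70.64 - 4.30x = 28.17 + 2.65x → x* = 6.1108.
Height of the DWL triangle at x_m is SMB(x_m) − MC(x_m) = MEB(x_m) = 4.3800.
DWL = ½ × 0.6302 × 4.3800 = 1.3801.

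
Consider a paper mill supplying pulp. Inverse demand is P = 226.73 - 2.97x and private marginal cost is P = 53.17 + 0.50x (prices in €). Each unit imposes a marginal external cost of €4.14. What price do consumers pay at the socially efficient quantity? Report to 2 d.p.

Social marginal cost = private MC + MEC = 57.31 + 0.50x.
Set SMC = demand: 57.31 + 0.50x = 226.73 - 2.97x → x* = 48.8242.
Consumer price on the demand curve at x*: 226.73 − 2.97×48.8242 = 81.7221.

P = €81.72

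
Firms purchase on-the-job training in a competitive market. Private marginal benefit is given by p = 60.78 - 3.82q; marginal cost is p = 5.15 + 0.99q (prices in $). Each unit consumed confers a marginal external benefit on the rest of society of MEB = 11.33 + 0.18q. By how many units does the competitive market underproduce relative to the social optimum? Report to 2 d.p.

Market equilibrium (private): 5.15 + 0.99q = 60.78 - 3.82q → q_m = 11.5655.
Social marginal benefit = demand + MEB = 72.11 - 3.64q.
Set SMB = MC: 72.11 - 3.64q = 5.15 + 0.99q → q* = 14.4622.
Gap = |11.5655 − 14.4622| = 2.8967.

2.90 units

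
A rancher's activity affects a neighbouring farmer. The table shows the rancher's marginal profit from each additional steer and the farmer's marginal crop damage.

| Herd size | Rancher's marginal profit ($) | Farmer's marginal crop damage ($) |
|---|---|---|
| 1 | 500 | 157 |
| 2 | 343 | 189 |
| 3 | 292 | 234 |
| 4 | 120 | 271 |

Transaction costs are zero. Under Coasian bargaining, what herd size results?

Bargaining reaches the level where marginal profit last exceeds marginal crop damage.
That holds through level 3 (292 ≥ 234) but not at 4 (120 < 271).

3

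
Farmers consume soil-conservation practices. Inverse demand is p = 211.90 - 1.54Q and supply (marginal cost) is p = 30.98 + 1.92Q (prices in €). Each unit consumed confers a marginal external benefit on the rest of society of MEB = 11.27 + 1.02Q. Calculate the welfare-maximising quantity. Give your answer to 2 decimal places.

Social marginal benefit = demand + MEB = 223.17 - 0.52Q.
Set SMB = MC: 223.17 - 0.52Q = 30.98 + 1.92Q → Q* = 78.7664.

Q* = 78.77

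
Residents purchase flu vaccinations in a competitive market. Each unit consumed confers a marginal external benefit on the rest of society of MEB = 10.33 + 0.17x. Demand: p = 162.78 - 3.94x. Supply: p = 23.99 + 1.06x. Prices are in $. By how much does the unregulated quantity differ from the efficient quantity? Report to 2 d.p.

Market equilibrium (private): 23.99 + 1.06x = 162.78 - 3.94x → x_m = 27.7580.
Social marginal benefit = demand + MEB = 173.11 - 3.77x.
Set SMB = MC: 173.11 - 3.77x = 23.99 + 1.06x → x* = 30.8737.
Gap = |27.7580 − 30.8737| = 3.1157.

3.12 units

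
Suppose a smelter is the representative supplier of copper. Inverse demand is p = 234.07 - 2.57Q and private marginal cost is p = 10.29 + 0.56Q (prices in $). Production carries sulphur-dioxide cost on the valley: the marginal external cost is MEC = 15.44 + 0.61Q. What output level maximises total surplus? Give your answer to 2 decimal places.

Q* = 55.71

Social marginal cost = private MC + MEC = 25.73 + 1.17Q.
Set SMC = demand: 25.73 + 1.17Q = 234.07 - 2.57Q → Q* = 55.7059.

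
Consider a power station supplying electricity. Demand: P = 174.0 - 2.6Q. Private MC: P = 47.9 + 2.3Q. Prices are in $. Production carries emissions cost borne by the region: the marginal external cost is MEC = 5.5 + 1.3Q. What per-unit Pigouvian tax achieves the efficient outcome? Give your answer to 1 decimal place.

tax = $30.8 per unit

Social marginal cost = private MC + MEC = 53.4 + 3.6Q.
Set SMC = demand: 53.4 + 3.6Q = 174.0 - 2.6Q → Q* = 19.4516.
The Pigouvian tax equals MEC at Q*: 5.5 + 1.3×19.4516 = 30.7871.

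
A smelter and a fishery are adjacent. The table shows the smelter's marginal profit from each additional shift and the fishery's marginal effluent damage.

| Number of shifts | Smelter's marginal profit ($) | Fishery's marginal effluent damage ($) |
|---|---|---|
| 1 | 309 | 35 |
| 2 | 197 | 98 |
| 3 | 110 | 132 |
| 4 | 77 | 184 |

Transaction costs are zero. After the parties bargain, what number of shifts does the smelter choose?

Bargaining reaches the level where marginal profit last exceeds marginal effluent damage.
That holds through level 2 (197 ≥ 98) but not at 3 (110 < 132).

2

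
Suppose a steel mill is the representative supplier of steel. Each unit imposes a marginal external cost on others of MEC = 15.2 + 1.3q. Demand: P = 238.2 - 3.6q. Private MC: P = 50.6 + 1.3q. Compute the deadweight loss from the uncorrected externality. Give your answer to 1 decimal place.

Market equilibrium (private): 50.6 + 1.3q = 238.2 - 3.6q → q_m = 38.2857.
Social marginal cost = private MC + MEC = 65.8 + 2.6q.
Set SMC = demand: 65.8 + 2.6q = 238.2 - 3.6q → q* = 27.8065.
The welfare-loss triangle has base |q_m − q*| and height MEC(q_m) (the vertical gap between SMC and demand is zero at q* and MEC at q_m).
DWL = ½ × 10.4792 × 64.9714 = 340.4241.

DWL = 340.4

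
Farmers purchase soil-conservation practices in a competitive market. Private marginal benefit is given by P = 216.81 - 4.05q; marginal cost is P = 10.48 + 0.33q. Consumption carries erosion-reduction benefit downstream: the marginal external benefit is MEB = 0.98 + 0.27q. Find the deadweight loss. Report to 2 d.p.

Market equilibrium (private): 10.48 + 0.33q = 216.81 - 4.05q → q_m = 47.1073.
Social marginal benefit = demand + MEB = 217.79 - 3.78q.
Set SMB = MC: 217.79 - 3.78q = 10.48 + 0.33q → q* = 50.4404.
The loss is the area between SMB and MC from q* to q_m; with linear curves that's a triangle of height MEB(q_m).
DWL = ½ × 3.3331 × 13.6990 = 22.8301.

DWL = 22.83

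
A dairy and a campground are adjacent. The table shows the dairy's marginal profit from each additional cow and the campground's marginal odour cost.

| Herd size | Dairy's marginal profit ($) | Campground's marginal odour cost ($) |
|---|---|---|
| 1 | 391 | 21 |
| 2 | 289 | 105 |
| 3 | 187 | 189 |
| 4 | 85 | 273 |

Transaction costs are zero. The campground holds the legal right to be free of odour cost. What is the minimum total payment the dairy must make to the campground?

$126

Efficient level: marginal profit ≥ marginal odour cost through level 2, so k* = 2.
With the campground holding the right, the dairy must at least compensate total damage at k*: 21 + 105 = 126.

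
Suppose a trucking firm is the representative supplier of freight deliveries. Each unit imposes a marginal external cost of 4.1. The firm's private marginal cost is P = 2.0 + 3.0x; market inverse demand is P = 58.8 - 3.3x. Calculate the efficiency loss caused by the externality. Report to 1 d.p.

Market equilibrium (private): 2.0 + 3.0x = 58.8 - 3.3x → x_m = 9.0159.
Social marginal cost = private MC + MEC = 6.1 + 3.0x.
Set SMC = demand: 6.1 + 3.0x = 58.8 - 3.3x → x* = 8.3651.
Between x* and x_m the wedge SMC − demand runs linearly from 0 to MEC(x_m), so the loss is a triangle.
DWL = ½ × 0.6508 × 4.1000 = 1.3341.

DWL = 1.3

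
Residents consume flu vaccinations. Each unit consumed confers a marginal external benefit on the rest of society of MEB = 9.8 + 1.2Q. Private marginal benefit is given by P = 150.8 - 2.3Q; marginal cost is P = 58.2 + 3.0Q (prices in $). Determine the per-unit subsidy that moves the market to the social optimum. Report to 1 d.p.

Social marginal benefit = demand + MEB = 160.6 - 1.1Q.
Set SMB = MC: 160.6 - 1.1Q = 58.2 + 3.0Q → Q* = 24.9756.
The Pigouvian subsidy equals MEB at Q*: 9.8 + 1.2×24.9756 = 39.7707.

subsidy = $39.8 per unit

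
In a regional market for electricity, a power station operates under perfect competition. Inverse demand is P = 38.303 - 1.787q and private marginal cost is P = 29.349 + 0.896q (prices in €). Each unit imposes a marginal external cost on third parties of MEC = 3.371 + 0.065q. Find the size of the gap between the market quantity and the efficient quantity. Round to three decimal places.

1.306 units

Market equilibrium (private): 29.349 + 0.896q = 38.303 - 1.787q → q_m = 3.3373.
Social marginal cost = private MC + MEC = 32.720 + 0.961q.
Set SMC = demand: 32.720 + 0.961q = 38.303 - 1.787q → q* = 2.0317.
Gap = |3.3373 − 2.0317| = 1.3056.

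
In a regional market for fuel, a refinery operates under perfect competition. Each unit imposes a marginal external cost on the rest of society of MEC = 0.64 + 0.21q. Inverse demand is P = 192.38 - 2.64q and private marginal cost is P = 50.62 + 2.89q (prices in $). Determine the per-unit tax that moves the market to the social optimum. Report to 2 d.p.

tax = $5.80 per unit

Social marginal cost = private MC + MEC = 51.26 + 3.10q.
Set SMC = demand: 51.26 + 3.10q = 192.38 - 2.64q → q* = 24.5854.
The Pigouvian tax equals MEC at q*: 0.64 + 0.21×24.5854 = 5.8029.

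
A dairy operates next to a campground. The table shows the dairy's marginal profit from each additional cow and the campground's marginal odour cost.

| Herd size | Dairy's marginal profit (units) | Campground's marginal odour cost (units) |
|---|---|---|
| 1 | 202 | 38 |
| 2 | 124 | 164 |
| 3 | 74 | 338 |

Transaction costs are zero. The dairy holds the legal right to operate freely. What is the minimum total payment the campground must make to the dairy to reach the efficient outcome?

Left alone the dairy would choose level 3 (marginal profit stays positive).
Efficient level: k* = 1 (marginal profit ≥ marginal odour cost through 1).
The campground must at least cover the dairy's forgone profit from cutting 3→1: 124 + 74 = 198.

198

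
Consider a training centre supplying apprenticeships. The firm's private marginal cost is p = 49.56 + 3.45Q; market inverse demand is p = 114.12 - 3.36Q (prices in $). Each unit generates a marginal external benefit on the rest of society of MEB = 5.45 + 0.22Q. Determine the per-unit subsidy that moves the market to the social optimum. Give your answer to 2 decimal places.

Social marginal cost = private MC − MEB = 44.11 + 3.23Q.
Set SMC = demand: 44.11 + 3.23Q = 114.12 - 3.36Q → Q* = 10.6237.
The Pigouvian subsidy equals MEB at Q*: 5.45 + 0.22×10.6237 = 7.7872.

subsidy = $7.79 per unit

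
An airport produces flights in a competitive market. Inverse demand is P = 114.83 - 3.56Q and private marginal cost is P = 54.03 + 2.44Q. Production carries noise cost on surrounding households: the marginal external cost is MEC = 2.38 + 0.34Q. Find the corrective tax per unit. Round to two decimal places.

tax = 5.51 per unit

Social marginal cost = private MC + MEC = 56.41 + 2.78Q.
Set SMC = demand: 56.41 + 2.78Q = 114.83 - 3.56Q → Q* = 9.2145.
The Pigouvian tax equals MEC at Q*: 2.38 + 0.34×9.2145 = 5.5129.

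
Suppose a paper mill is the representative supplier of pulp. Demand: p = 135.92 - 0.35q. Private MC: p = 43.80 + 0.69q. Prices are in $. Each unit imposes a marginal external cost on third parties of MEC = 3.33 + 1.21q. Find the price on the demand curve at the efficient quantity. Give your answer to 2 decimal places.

Social marginal cost = private MC + MEC = 47.13 + 1.90q.
Set SMC = demand: 47.13 + 1.90q = 135.92 - 0.35q → q* = 39.4622.
Consumer price on the demand curve at q*: 135.92 − 0.35×39.4622 = 122.1082.

P = $122.11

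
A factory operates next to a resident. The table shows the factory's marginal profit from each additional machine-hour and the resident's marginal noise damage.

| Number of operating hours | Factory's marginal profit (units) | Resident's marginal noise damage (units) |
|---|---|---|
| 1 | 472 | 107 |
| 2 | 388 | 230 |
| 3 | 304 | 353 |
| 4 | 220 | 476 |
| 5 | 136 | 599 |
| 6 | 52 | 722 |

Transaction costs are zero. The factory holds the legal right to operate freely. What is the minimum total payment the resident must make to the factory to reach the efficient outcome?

Left alone the factory would choose level 6 (marginal profit stays positive).
Efficient level: k* = 2 (marginal profit ≥ marginal noise damage through 2).
The resident must at least cover the factory's forgone profit from cutting 6→2: 304 + 220 + 136 + 52 = 712.

712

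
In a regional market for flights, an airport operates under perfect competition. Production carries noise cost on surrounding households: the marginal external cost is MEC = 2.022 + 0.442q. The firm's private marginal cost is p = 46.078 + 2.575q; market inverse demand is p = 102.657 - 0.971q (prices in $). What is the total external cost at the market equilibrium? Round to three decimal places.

$88.526

Market equilibrium (private): 46.078 + 2.575q = 102.657 - 0.971q → q_m = 15.9557.
Total external cost = ∫₀^{q_m} (2.022 + 0.442q) dq = 2.022×15.9557 + ½×0.442×15.9557² = 88.5256.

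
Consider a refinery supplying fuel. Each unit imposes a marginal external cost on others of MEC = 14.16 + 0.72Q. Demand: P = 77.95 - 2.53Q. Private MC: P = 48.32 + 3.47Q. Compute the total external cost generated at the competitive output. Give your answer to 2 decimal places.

Market equilibrium (private): 48.32 + 3.47Q = 77.95 - 2.53Q → Q_m = 4.9383.
Total external cost = ∫₀^{Q_m} (14.16 + 0.72Q) dQ = 14.16×4.9383 + ½×0.72×4.9383² = 78.7056.

78.71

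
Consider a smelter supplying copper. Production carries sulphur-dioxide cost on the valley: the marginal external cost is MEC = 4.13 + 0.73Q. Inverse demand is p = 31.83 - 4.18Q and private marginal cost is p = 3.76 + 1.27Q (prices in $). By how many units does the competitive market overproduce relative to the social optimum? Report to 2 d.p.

Market equilibrium (private): 3.76 + 1.27Q = 31.83 - 4.18Q → Q_m = 5.1505.
Social marginal cost = private MC + MEC = 7.89 + 2.00Q.
Set SMC = demand: 7.89 + 2.00Q = 31.83 - 4.18Q → Q* = 3.8738.
Gap = |5.1505 − 3.8738| = 1.2767.

1.28 units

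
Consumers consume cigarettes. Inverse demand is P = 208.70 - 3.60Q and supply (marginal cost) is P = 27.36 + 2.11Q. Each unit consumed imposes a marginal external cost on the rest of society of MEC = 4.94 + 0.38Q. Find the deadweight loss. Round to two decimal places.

DWL = 23.75

Market equilibrium (private): 27.36 + 2.11Q = 208.70 - 3.60Q → Q_m = 31.7583.
Social marginal benefit = demand − MEC = 203.76 - 3.98Q.
Set SMB = MC: 203.76 - 3.98Q = 27.36 + 2.11Q → Q* = 28.9655.
Height of the DWL triangle at Q_m is MC(Q_m) − SMB(Q_m) = MEC(Q_m) = 17.0082.
DWL = ½ × 2.7928 × 17.0082 = 23.7503.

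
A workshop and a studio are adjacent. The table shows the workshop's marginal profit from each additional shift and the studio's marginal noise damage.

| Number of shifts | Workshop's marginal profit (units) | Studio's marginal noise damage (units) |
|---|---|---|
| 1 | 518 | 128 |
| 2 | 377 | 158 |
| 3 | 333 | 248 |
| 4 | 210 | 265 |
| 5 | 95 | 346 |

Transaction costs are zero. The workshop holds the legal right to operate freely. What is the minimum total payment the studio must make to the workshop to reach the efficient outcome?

305

Left alone the workshop would choose level 5 (marginal profit stays positive).
Efficient level: k* = 3 (marginal profit ≥ marginal noise damage through 3).
The studio must at least cover the workshop's forgone profit from cutting 5→3: 210 + 95 = 305.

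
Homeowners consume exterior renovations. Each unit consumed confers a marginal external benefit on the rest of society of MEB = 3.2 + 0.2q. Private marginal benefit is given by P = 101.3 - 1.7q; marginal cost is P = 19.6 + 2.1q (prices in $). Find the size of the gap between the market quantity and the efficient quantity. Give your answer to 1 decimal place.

Market equilibrium (private): 19.6 + 2.1q = 101.3 - 1.7q → q_m = 21.5000.
Social marginal benefit = demand + MEB = 104.5 - 1.5q.
Set SMB = MC: 104.5 - 1.5q = 19.6 + 2.1q → q* = 23.5833.
Gap = |21.5000 − 23.5833| = 2.0833.

2.1 units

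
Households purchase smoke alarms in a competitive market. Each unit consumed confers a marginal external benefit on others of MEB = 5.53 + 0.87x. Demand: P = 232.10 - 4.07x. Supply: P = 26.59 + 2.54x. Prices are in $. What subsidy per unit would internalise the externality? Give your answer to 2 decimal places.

Social marginal benefit = demand + MEB = 237.63 - 3.20x.
Set SMB = MC: 237.63 - 3.20x = 26.59 + 2.54x → x* = 36.7666.
The Pigouvian subsidy equals MEB at x*: 5.53 + 0.87×36.7666 = 37.5169.

subsidy = $37.52 per unit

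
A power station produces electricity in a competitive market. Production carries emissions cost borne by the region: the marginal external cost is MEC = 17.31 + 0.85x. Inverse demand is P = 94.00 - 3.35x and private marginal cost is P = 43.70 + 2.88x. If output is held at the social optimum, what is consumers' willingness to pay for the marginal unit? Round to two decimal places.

Social marginal cost = private MC + MEC = 61.01 + 3.73x.
Set SMC = demand: 61.01 + 3.73x = 94.00 - 3.35x → x* = 4.6596.
Consumer price on the demand curve at x*: 94.00 − 3.35×4.6596 = 78.3903.

P = 78.39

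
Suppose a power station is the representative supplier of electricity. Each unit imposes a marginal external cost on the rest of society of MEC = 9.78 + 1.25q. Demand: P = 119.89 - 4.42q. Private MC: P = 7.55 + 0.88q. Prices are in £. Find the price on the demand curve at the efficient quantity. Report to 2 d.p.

Social marginal cost = private MC + MEC = 17.33 + 2.13q.
Set SMC = demand: 17.33 + 2.13q = 119.89 - 4.42q → q* = 15.6580.
Consumer price on the demand curve at q*: 119.89 − 4.42×15.6580 = 50.6816.

P = £50.68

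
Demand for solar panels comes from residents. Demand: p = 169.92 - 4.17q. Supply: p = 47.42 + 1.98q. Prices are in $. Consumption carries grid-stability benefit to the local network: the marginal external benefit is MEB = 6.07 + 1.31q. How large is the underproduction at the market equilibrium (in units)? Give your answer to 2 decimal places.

6.65 units

Market equilibrium (private): 47.42 + 1.98q = 169.92 - 4.17q → q_m = 19.9187.
Social marginal benefit = demand + MEB = 175.99 - 2.86q.
Set SMB = MC: 175.99 - 2.86q = 47.42 + 1.98q → q* = 26.5640.
Gap = |19.9187 − 26.5640| = 6.6453.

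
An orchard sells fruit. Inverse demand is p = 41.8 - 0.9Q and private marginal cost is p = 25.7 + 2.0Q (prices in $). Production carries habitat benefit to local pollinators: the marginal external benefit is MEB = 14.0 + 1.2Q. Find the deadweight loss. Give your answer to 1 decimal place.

Market equilibrium (private): 25.7 + 2.0Q = 41.8 - 0.9Q → Q_m = 5.5517.
Social marginal cost = private MC − MEB = 11.7 + 0.8Q.
Set SMC = demand: 11.7 + 0.8Q = 41.8 - 0.9Q → Q* = 17.7059.
Height of the DWL triangle at Q_m is demand(Q_m) − SMC(Q_m) = MEB(Q_m) = 20.6621.
DWL = ½ × 12.1542 × 20.6621 = 125.5656.

DWL = $125.6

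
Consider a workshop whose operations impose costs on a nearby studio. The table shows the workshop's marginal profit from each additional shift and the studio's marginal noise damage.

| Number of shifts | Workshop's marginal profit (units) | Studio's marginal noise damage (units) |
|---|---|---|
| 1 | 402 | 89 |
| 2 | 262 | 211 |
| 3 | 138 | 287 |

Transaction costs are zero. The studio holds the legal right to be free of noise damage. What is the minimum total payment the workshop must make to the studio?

300

Efficient level: marginal profit ≥ marginal noise damage through level 2, so k* = 2.
With the studio holding the right, the workshop must at least compensate total damage at k*: 89 + 211 = 300.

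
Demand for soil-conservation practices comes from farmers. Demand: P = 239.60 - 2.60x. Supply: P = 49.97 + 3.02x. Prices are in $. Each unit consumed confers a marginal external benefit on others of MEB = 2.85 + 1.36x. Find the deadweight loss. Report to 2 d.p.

DWL = $278.81

Market equilibrium (private): 49.97 + 3.02x = 239.60 - 2.60x → x_m = 33.7420.
Social marginal benefit = demand + MEB = 242.45 - 1.24x.
Set SMB = MC: 242.45 - 1.24x = 49.97 + 3.02x → x* = 45.1831.
Height of the DWL triangle at x_m is SMB(x_m) − MC(x_m) = MEB(x_m) = 48.7391.
DWL = ½ × 11.4411 × 48.7391 = 278.8145.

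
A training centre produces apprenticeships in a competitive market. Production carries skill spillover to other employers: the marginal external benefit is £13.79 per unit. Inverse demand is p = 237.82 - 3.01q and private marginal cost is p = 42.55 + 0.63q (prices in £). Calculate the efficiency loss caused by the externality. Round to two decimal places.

Market equilibrium (private): 42.55 + 0.63q = 237.82 - 3.01q → q_m = 53.6456.
Social marginal cost = private MC − MEB = 28.76 + 0.63q.
Set SMC = demand: 28.76 + 0.63q = 237.82 - 3.01q → q* = 57.4341.
Height of the DWL triangle at q_m is demand(q_m) − SMC(q_m) = MEB(q_m) = 13.7900.
DWL = ½ × 3.7885 × 13.7900 = 26.1217.

DWL = £26.12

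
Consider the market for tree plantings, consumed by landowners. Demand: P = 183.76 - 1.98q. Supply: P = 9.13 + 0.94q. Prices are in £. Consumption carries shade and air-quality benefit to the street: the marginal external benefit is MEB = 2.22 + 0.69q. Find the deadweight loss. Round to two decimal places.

Market equilibrium (private): 9.13 + 0.94q = 183.76 - 1.98q → q_m = 59.8048.
Social marginal benefit = demand + MEB = 185.98 - 1.29q.
Set SMB = MC: 185.98 - 1.29q = 9.13 + 0.94q → q* = 79.3049.
The welfare-loss triangle has base |q_m − q*| and height MEB(q_m) (the vertical gap between SMB and MC is zero at q* and MEB at q_m).
DWL = ½ × 19.5001 × 43.4853 = 423.9838.

DWL = £423.98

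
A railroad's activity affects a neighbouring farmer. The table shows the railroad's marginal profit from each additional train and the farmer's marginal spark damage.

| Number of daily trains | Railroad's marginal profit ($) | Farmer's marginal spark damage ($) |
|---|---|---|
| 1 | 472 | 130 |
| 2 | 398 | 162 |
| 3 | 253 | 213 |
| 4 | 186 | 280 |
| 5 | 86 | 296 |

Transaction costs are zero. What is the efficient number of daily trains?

3

Bargaining reaches the level where marginal profit last exceeds marginal spark damage.
That holds through level 3 (253 ≥ 213) but not at 4 (186 < 280).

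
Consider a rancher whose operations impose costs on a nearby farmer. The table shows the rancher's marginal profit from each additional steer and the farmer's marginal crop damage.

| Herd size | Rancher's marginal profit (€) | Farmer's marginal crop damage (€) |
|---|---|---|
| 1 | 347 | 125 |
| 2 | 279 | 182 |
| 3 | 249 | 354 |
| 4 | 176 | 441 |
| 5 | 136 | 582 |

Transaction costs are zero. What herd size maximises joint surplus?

Bargaining reaches the level where marginal profit last exceeds marginal crop damage.
That holds through level 2 (279 ≥ 182) but not at 3 (249 < 354).

2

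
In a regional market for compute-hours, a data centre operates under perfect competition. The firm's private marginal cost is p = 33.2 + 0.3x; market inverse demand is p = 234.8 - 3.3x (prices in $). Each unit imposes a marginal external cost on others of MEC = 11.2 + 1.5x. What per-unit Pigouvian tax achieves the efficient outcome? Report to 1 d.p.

tax = $67.2 per unit

Social marginal cost = private MC + MEC = 44.4 + 1.8x.
Set SMC = demand: 44.4 + 1.8x = 234.8 - 3.3x → x* = 37.3333.
The Pigouvian tax equals MEC at x*: 11.2 + 1.5×37.3333 = 67.2000.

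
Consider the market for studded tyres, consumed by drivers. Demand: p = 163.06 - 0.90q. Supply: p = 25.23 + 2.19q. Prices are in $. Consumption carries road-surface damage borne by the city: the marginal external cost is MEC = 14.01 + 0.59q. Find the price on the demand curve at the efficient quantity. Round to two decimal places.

Social marginal benefit = demand − MEC = 149.05 - 1.49q.
Set SMB = MC: 149.05 - 1.49q = 25.23 + 2.19q → q* = 33.6467.
Consumer price on the demand curve at q*: 163.06 − 0.90×33.6467 = 132.7780.

P = $132.78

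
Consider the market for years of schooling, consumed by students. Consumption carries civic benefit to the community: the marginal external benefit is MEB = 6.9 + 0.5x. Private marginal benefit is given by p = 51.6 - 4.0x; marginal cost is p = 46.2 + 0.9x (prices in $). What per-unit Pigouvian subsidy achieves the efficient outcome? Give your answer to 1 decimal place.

subsidy = $8.3 per unit

Social marginal benefit = demand + MEB = 58.5 - 3.5x.
Set SMB = MC: 58.5 - 3.5x = 46.2 + 0.9x → x* = 2.7955.
The Pigouvian subsidy equals MEB at x*: 6.9 + 0.5×2.7955 = 8.2978.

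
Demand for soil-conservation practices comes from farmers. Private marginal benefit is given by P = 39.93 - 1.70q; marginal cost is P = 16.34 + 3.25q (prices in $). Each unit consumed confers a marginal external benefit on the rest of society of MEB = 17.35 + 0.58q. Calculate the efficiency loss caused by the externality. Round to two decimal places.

DWL = $46.29

Market equilibrium (private): 16.34 + 3.25q = 39.93 - 1.70q → q_m = 4.7657.
Social marginal benefit = demand + MEB = 57.28 - 1.12q.
Set SMB = MC: 57.28 - 1.12q = 16.34 + 3.25q → q* = 9.3684.
The loss is the area between SMB and MC from q* to q_m; with linear curves that's a triangle of height MEB(q_m).
DWL = ½ × 4.6027 × 20.1141 = 46.2896.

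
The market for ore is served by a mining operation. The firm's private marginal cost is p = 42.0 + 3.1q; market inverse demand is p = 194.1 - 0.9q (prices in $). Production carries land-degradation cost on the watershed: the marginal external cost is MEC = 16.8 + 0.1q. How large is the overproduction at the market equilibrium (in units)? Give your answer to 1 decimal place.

5.0 units

Market equilibrium (private): 42.0 + 3.1q = 194.1 - 0.9q → q_m = 38.0250.
Social marginal cost = private MC + MEC = 58.8 + 3.2q.
Set SMC = demand: 58.8 + 3.2q = 194.1 - 0.9q → q* = 33.0000.
Gap = |38.0250 − 33.0000| = 5.0250.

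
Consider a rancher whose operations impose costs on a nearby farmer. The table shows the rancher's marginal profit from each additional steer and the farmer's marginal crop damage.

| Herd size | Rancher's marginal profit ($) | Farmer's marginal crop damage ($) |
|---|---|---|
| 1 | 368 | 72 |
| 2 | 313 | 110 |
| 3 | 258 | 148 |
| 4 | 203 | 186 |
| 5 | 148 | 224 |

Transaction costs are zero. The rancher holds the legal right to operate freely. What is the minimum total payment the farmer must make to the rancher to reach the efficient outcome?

$148

Left alone the rancher would choose level 5 (marginal profit stays positive).
Efficient level: k* = 4 (marginal profit ≥ marginal crop damage through 4).
The farmer must at least cover the rancher's forgone profit from cutting 5→4: 148 = 148.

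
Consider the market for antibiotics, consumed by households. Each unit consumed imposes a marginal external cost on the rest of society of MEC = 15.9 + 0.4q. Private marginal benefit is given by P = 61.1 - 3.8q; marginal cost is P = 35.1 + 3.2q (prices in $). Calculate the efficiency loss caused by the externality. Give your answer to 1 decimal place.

DWL = $20.4

Market equilibrium (private): 35.1 + 3.2q = 61.1 - 3.8q → q_m = 3.7143.
Social marginal benefit = demand − MEC = 45.2 - 4.2q.
Set SMB = MC: 45.2 - 4.2q = 35.1 + 3.2q → q* = 1.3649.
The welfare-loss triangle has base |q_m − q*| and height MEC(q_m) (the vertical gap between SMB and MC is zero at q* and MEC at q_m).
DWL = ½ × 2.3494 × 17.3857 = 20.4230.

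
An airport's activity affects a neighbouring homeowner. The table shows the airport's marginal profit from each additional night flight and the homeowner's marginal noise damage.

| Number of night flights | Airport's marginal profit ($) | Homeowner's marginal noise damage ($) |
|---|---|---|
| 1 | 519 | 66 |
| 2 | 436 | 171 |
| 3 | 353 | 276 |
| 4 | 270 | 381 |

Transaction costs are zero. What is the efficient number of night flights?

3

Bargaining reaches the level where marginal profit last exceeds marginal noise damage.
That holds through level 3 (353 ≥ 276) but not at 4 (270 < 381).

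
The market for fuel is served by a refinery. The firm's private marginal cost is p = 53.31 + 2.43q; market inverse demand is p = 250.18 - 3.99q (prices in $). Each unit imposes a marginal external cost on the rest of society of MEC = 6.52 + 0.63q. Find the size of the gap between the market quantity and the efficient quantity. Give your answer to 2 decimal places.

Market equilibrium (private): 53.31 + 2.43q = 250.18 - 3.99q → q_m = 30.6651.
Social marginal cost = private MC + MEC = 59.83 + 3.06q.
Set SMC = demand: 59.83 + 3.06q = 250.18 - 3.99q → q* = 27.0000.
Gap = |30.6651 − 27.0000| = 3.6651.

3.67 units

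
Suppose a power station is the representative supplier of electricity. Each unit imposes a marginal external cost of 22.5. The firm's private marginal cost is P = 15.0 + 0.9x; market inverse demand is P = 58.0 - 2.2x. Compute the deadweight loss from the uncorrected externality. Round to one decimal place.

DWL = 81.7

Market equilibrium (private): 15.0 + 0.9x = 58.0 - 2.2x → x_m = 13.8710.
Social marginal cost = private MC + MEC = 37.5 + 0.9x.
Set SMC = demand: 37.5 + 0.9x = 58.0 - 2.2x → x* = 6.6129.
The welfare-loss triangle has base |x_m − x*| and height MEC(x_m) (the vertical gap between SMC and demand is zero at x* and MEC at x_m).
DWL = ½ × 7.2581 × 22.5000 = 81.6536.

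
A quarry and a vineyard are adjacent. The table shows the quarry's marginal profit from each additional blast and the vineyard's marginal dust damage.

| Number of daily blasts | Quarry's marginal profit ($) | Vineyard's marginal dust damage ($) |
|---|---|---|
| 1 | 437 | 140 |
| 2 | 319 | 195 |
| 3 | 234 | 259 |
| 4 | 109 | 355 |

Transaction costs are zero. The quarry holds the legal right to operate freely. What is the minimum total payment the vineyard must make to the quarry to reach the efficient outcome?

Left alone the quarry would choose level 4 (marginal profit stays positive).
Efficient level: k* = 2 (marginal profit ≥ marginal dust damage through 2).
The vineyard must at least cover the quarry's forgone profit from cutting 4→2: 234 + 109 = 343.

$343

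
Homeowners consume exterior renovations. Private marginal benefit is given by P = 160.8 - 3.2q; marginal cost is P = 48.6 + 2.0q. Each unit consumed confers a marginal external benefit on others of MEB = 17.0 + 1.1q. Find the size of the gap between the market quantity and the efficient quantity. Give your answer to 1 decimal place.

9.9 units

Market equilibrium (private): 48.6 + 2.0q = 160.8 - 3.2q → q_m = 21.5769.
Social marginal benefit = demand + MEB = 177.8 - 2.1q.
Set SMB = MC: 177.8 - 2.1q = 48.6 + 2.0q → q* = 31.5122.
Gap = |21.5769 − 31.5122| = 9.9353.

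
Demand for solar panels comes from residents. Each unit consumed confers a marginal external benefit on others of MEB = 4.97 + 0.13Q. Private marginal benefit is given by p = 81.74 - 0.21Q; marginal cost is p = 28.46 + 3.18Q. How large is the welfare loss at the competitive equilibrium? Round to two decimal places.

DWL = 7.54

Market equilibrium (private): 28.46 + 3.18Q = 81.74 - 0.21Q → Q_m = 15.7168.
Social marginal benefit = demand + MEB = 86.71 - 0.08Q.
Set SMB = MC: 86.71 - 0.08Q = 28.46 + 3.18Q → Q* = 17.8681.
The welfare-loss triangle has base |Q_m − Q*| and height MEB(Q_m) (the vertical gap between SMB and MC is zero at Q* and MEB at Q_m).
DWL = ½ × 2.1513 × 7.0132 = 7.5437.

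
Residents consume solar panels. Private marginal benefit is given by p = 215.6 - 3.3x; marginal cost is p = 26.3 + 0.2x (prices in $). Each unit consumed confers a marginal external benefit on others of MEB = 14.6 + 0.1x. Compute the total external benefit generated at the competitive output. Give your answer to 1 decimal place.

Market equilibrium (private): 26.3 + 0.2x = 215.6 - 3.3x → x_m = 54.0857.
Total external benefit = ∫₀^{x_m} (14.6 + 0.1x) dx = 14.6×54.0857 + ½×0.1×54.0857² = 935.9144.

$935.9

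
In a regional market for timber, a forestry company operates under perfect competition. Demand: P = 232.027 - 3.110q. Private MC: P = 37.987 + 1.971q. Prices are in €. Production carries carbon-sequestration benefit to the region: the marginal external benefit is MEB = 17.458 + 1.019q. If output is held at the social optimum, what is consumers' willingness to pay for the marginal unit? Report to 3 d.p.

P = €70.097

Social marginal cost = private MC − MEB = 20.529 + 0.952q.
Set SMC = demand: 20.529 + 0.952q = 232.027 - 3.110q → q* = 52.0675.
Consumer price on the demand curve at q*: 232.027 − 3.110×52.0675 = 70.0971.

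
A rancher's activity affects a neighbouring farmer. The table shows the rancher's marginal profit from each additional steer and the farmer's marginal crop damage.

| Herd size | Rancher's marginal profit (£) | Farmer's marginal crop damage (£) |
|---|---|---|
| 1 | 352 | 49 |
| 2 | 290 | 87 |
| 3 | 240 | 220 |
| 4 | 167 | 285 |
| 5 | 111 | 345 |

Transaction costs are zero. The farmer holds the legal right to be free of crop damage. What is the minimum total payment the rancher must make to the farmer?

Efficient level: marginal profit ≥ marginal crop damage through level 3, so k* = 3.
With the farmer holding the right, the rancher must at least compensate total damage at k*: 49 + 87 + 220 = 356.

£356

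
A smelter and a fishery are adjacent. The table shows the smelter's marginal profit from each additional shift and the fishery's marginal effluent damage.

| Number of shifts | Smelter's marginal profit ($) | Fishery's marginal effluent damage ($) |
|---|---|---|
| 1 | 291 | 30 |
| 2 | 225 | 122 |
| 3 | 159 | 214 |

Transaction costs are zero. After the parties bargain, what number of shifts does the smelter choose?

Bargaining reaches the level where marginal profit last exceeds marginal effluent damage.
That holds through level 2 (225 ≥ 122) but not at 3 (159 < 214).

2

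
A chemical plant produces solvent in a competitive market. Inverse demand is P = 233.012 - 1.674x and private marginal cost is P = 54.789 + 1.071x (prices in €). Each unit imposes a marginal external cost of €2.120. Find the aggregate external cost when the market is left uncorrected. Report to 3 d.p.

Market equilibrium (private): 54.789 + 1.071x = 233.012 - 1.674x → x_m = 64.9264.
Total external cost = MEC × x_m = 2.120 × 64.9264 = 137.6440.

€137.644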